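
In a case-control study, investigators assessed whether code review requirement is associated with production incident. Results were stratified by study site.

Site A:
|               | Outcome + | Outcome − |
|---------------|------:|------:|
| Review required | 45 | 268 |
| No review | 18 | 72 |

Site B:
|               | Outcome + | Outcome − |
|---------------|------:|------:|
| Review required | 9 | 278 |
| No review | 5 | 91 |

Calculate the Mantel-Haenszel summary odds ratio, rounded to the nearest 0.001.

0.652

OR_MH = Σ(aᵢdᵢ/nᵢ) / Σ(bᵢcᵢ/nᵢ), where nᵢ is the stratum total.
Stratum 1 (Site A): n = 403; a·d/n = 45·72/403 = 8.0397; b·c/n = 268·18/403 = 11.9702
Stratum 2 (Site B): n = 383; a·d/n = 9·91/383 = 2.1384; b·c/n = 278·5/383 = 3.6292
OR_MH = (8.0397 + 2.1384) / (11.9702 + 3.6292) = 10.1781 / 15.5995 = 0.65246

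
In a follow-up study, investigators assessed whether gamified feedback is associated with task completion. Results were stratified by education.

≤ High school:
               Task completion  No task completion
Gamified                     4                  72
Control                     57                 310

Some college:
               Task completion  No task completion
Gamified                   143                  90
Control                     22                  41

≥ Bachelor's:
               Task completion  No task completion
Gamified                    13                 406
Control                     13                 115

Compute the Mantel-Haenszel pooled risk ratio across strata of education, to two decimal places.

RR_MH = Σ(aᵢ·n₀ᵢ/nᵢ) / Σ(cᵢ·n₁ᵢ/nᵢ), with n₁ᵢ = aᵢ+bᵢ (exposed), n₀ᵢ = cᵢ+dᵢ (unexposed), nᵢ = n₁ᵢ+n₀ᵢ.
Stratum 1 (≤ High school): n₁ = 76, n₀ = 367, n = 443; a·n₀/n = 4·367/443 = 3.3138; c·n₁/n = 57·76/443 = 9.7788
Stratum 2 (Some college): n₁ = 233, n₀ = 63, n = 296; a·n₀/n = 143·63/296 = 30.4358; c·n₁/n = 22·233/296 = 17.3176
Stratum 3 (≥ Bachelor's): n₁ = 419, n₀ = 128, n = 547; a·n₀/n = 13·128/547 = 3.0420; c·n₁/n = 13·419/547 = 9.9580
RR_MH = (3.3138 + 30.4358 + 3.0420) / (9.7788 + 17.3176 + 9.9580) = 36.7916 / 37.0543 = 0.99291

0.99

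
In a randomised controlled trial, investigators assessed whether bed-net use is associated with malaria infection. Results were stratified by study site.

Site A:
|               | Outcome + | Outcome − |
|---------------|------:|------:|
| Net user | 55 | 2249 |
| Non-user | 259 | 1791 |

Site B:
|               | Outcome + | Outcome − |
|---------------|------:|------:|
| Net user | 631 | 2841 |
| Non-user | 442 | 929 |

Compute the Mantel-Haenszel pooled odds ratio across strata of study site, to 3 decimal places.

OR_MH = Σ(aᵢdᵢ/nᵢ) / Σ(bᵢcᵢ/nᵢ), where nᵢ is the stratum total.
Stratum 1 (Site A): n = 4354; a·d/n = 55·1791/4354 = 22.6240; b·c/n = 2249·259/4354 = 133.7830
Stratum 2 (Site B): n = 4843; a·d/n = 631·929/4843 = 121.0405; b·c/n = 2841·442/4843 = 259.2860
OR_MH = (22.6240 + 121.0405) / (133.7830 + 259.2860) = 143.6645 / 393.0689 = 0.36549

0.365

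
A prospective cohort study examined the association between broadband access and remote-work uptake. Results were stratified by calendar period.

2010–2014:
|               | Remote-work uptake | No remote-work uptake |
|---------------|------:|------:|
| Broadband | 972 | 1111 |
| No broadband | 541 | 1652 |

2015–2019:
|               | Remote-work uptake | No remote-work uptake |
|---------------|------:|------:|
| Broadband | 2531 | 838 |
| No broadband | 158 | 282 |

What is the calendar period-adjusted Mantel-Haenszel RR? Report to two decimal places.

1.96

RR_MH = Σ(aᵢ·n₀ᵢ/nᵢ) / Σ(cᵢ·n₁ᵢ/nᵢ), with n₁ᵢ = aᵢ+bᵢ (exposed), n₀ᵢ = cᵢ+dᵢ (unexposed), nᵢ = n₁ᵢ+n₀ᵢ.
Stratum 1 (2010–2014): n₁ = 2083, n₀ = 2193, n = 4276; a·n₀/n = 972·2193/4276 = 498.5023; c·n₁/n = 541·2083/4276 = 263.5414
Stratum 2 (2015–2019): n₁ = 3369, n₀ = 440, n = 3809; a·n₀/n = 2531·440/3809 = 292.3707; c·n₁/n = 158·3369/3809 = 139.7485
RR_MH = (498.5023 + 292.3707) / (263.5414 + 139.7485) = 790.8730 / 403.2899 = 1.96105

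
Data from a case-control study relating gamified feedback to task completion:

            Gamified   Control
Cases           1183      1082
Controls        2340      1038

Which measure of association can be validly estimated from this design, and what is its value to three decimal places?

0.485

Reading the table with exposure as columns: a = 1183 (Gamified, case), b = 2340 (Gamified, non-case), c = 1082 (Control, case), d = 1038.
This is a case-control study: participants were sampled on outcome status, so risks in the source population cannot be estimated directly — relative risk is not valid here. The odds ratio is the appropriate measure.
OR = (a·d)/(b·c) = (1183 × 1038) / (2340 × 1082) = 1227954 / 2531880 = 0.48500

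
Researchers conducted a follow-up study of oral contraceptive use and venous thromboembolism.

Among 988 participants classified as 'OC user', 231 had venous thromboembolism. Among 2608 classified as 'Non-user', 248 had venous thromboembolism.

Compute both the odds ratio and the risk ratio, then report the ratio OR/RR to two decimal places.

From the description: a = 231, b = 757, c = 248, d = 2360.
OR = (231·2360)/(757·248) = 545160/187736 = 2.90387
Risk in exposed = 231/988 = 0.23381; risk in unexposed = 248/2608 = 0.09509; RR = 2.45873
OR/RR = 2.90387 / 2.45873 = 1.18104
The outcome is not rare, so the OR lies further from 1 than the RR.

1.18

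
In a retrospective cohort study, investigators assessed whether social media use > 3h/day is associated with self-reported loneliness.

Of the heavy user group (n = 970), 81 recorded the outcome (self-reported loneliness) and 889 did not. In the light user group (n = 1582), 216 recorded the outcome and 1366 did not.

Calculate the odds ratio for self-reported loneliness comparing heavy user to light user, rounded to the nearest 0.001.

0.576

From the description: a = 81, b = 889, c = 216, d = 1366.
OR = (a·d)/(b·c) = (81 × 1366) / (889 × 216) = 110646 / 192024 = 0.57621
Exposure is associated with lower odds of self-reported loneliness (OR = 0.58 < 1).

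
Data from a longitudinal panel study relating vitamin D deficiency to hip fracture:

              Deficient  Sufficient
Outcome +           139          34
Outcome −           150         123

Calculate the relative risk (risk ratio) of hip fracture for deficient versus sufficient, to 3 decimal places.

2.221

Reading the table with exposure as columns: a = 139 (Deficient, case), b = 150 (Deficient, non-case), c = 34 (Sufficient, case), d = 123.
Risk in exposed = 139/289 = 0.48097; risk in unexposed = 34/157 = 0.21656.
RR = 0.48097 / 0.21656 = 2.22094
The risk among the exposed is 2.22 times that among the unexposed.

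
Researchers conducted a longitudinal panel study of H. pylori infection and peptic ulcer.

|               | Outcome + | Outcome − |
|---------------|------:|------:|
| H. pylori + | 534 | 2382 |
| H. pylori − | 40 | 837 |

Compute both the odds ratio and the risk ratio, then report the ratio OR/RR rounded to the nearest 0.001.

1.168

Cells: a = 534, b = 2382, c = 40, d = 837.
OR = (534·837)/(2382·40) = 446958/95280 = 4.69099
Risk in exposed = 534/2916 = 0.18313; risk in unexposed = 40/877 = 0.04561; RR = 4.01507
OR/RR = 4.69099 / 4.01507 = 1.16835
The outcome is not rare, so the OR lies further from 1 than the RR.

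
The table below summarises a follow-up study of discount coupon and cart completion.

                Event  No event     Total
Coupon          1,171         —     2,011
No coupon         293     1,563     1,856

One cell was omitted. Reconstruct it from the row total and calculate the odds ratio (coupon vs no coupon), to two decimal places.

The missing cell is in the exposed row: 2011 − 1171 = 840.
So a = 1171, b = 840, c = 293, d = 1563.
OR = (a·d)/(b·c) = (1171 × 1563) / (840 × 293) = 1830273 / 246120 = 7.43651

7.44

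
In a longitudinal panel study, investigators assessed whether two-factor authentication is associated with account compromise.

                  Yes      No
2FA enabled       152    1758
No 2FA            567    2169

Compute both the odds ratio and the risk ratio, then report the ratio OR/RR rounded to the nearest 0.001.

Cells: a = 152, b = 1758, c = 567, d = 2169.
OR = (152·2169)/(1758·567) = 329688/996786 = 0.33075
Risk in exposed = 152/1910 = 0.07958; risk in unexposed = 567/2736 = 0.20724; RR = 0.38401
OR/RR = 0.33075 / 0.38401 = 0.86131
The outcome is not rare, so the OR lies further from 1 than the RR.

0.861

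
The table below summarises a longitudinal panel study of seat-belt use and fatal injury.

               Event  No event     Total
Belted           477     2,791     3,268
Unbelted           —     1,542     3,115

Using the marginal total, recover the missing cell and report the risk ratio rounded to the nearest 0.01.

0.29

The missing cell is in the unexposed row: 3115 − 1542 = 1573.
So a = 477, b = 2791, c = 1573, d = 1542.
RR = [a/(a+b)] / [c/(c+d)] = (477/3268) / (1573/3115) = 0.14596/0.50498 = 0.28905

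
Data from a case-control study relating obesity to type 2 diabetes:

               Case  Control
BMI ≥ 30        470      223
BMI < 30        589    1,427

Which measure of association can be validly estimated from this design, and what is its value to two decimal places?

5.11

Cells: a = 470, b = 223, c = 589, d = 1427.
This is a case-control study: participants were sampled on outcome status, so risks in the source population cannot be estimated directly — relative risk is not valid here. The odds ratio is the appropriate measure.
OR = (a·d)/(b·c) = (470 × 1427) / (223 × 589) = 670690 / 131347 = 5.10625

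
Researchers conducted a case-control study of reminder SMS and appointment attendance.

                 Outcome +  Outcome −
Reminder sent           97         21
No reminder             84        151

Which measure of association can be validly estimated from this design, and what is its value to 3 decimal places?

Cells: a = 97, b = 21, c = 84, d = 151.
This is a case-control study: participants were sampled on outcome status, so risks in the source population cannot be estimated directly — relative risk is not valid here. The odds ratio is the appropriate measure.
OR = (a·d)/(b·c) = (97 × 151) / (21 × 84) = 14647 / 1764 = 8.30329

8.303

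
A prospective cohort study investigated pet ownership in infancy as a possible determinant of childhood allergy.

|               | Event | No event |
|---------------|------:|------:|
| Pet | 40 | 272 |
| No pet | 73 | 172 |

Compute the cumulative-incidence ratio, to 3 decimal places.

Cells: a = 40, b = 272, c = 73, d = 172.
Risk in exposed = 40/312 = 0.12821; risk in unexposed = 73/245 = 0.29796.
RR = 0.12821 / 0.29796 = 0.43028
The risk is 57% lower among the exposed than among the unexposed.

0.430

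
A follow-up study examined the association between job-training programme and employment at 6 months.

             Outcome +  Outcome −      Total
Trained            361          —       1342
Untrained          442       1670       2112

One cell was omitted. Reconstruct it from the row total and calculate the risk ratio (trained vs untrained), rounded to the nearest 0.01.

The missing cell is in the exposed row: 1342 − 361 = 981.
So a = 361, b = 981, c = 442, d = 1670.
RR = [a/(a+b)] / [c/(c+d)] = (361/1342) / (442/2112) = 0.26900/0.20928 = 1.28536

1.29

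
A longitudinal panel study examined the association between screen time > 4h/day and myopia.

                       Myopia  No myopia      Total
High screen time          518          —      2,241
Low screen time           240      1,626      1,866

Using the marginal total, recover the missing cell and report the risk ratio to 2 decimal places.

The missing cell is in the exposed row: 2241 − 518 = 1723.
So a = 518, b = 1723, c = 240, d = 1626.
RR = [a/(a+b)] / [c/(c+d)] = (518/2241) / (240/1866) = 0.23115/0.12862 = 1.79717

1.80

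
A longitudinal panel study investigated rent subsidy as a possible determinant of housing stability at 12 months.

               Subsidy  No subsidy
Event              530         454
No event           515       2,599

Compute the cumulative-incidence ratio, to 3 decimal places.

3.411

Reading the table with exposure as columns: a = 530 (Subsidy, case), b = 515 (Subsidy, non-case), c = 454 (No subsidy, case), d = 2599.
Risk in exposed = 530/1045 = 0.50718; risk in unexposed = 454/3053 = 0.14871.
RR = 0.50718 / 0.14871 = 3.41060
The risk among the exposed is 3.41 times that among the unexposed.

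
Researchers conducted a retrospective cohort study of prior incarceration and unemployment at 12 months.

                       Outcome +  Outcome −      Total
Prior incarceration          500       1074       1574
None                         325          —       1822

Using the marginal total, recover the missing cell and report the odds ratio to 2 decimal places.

The missing cell is in the unexposed row: 1822 − 325 = 1497.
So a = 500, b = 1074, c = 325, d = 1497.
OR = (a·d)/(b·c) = (500 × 1497) / (1074 × 325) = 748500 / 349050 = 2.14439

2.14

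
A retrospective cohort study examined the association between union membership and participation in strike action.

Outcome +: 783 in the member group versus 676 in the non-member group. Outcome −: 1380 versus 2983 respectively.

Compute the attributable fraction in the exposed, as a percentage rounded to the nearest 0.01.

48.96

From the description: a = 783, b = 1380, c = 676, d = 2983.
Risk in exposed = 783/2163 = 0.36200; risk in unexposed = 676/3659 = 0.18475.
RR = 0.36200/0.18475 = 1.95939
AR% = (RR − 1)/RR × 100 = (1.95939 − 1)/1.95939 × 100 = 48.9637%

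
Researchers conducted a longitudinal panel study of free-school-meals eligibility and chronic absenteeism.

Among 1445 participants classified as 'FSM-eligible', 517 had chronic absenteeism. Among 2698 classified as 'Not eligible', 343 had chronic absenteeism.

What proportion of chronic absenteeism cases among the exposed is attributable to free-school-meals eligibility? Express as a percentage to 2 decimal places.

From the description: a = 517, b = 928, c = 343, d = 2355.
Risk in exposed = 517/1445 = 0.35779; risk in unexposed = 343/2698 = 0.12713.
RR = 0.35779/0.12713 = 2.81430
AR% = (RR − 1)/RR × 100 = (2.81430 − 1)/2.81430 × 100 = 64.4672%

64.47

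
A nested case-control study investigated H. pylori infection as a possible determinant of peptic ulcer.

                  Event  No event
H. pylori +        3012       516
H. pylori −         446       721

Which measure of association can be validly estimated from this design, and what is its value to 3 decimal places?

9.436

Cells: a = 3012, b = 516, c = 446, d = 721.
This is a nested case-control study: participants were sampled on outcome status, so risks in the source population cannot be estimated directly — relative risk is not valid here. The odds ratio is the appropriate measure.
OR = (a·d)/(b·c) = (3012 × 721) / (516 × 446) = 2171652 / 230136 = 9.43639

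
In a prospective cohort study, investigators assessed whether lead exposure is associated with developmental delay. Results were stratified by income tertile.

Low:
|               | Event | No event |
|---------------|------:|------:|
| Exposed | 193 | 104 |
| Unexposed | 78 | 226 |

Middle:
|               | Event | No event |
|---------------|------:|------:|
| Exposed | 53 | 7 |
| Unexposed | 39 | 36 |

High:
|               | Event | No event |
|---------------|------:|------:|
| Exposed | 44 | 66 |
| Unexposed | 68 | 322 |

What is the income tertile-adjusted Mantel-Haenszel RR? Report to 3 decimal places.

2.278

RR_MH = Σ(aᵢ·n₀ᵢ/nᵢ) / Σ(cᵢ·n₁ᵢ/nᵢ), with n₁ᵢ = aᵢ+bᵢ (exposed), n₀ᵢ = cᵢ+dᵢ (unexposed), nᵢ = n₁ᵢ+n₀ᵢ.
Stratum 1 (Low): n₁ = 297, n₀ = 304, n = 601; a·n₀/n = 193·304/601 = 97.6240; c·n₁/n = 78·297/601 = 38.5458
Stratum 2 (Middle): n₁ = 60, n₀ = 75, n = 135; a·n₀/n = 53·75/135 = 29.4444; c·n₁/n = 39·60/135 = 17.3333
Stratum 3 (High): n₁ = 110, n₀ = 390, n = 500; a·n₀/n = 44·390/500 = 34.3200; c·n₁/n = 68·110/500 = 14.9600
RR_MH = (97.6240 + 29.4444 + 34.3200) / (38.5458 + 17.3333 + 14.9600) = 161.3884 / 70.8391 = 2.27824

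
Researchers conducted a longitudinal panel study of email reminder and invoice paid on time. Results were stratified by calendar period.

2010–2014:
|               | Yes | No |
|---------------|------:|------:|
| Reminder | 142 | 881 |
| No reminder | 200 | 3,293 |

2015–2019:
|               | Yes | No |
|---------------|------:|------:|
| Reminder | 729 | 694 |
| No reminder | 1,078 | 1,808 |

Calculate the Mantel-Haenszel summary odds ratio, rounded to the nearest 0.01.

OR_MH = Σ(aᵢdᵢ/nᵢ) / Σ(bᵢcᵢ/nᵢ), where nᵢ is the stratum total.
Stratum 1 (2010–2014): n = 4516; a·d/n = 142·3293/4516 = 103.5443; b·c/n = 881·200/4516 = 39.0168
Stratum 2 (2015–2019): n = 4309; a·d/n = 729·1808/4309 = 305.8789; b·c/n = 694·1078/4309 = 173.6208
OR_MH = (103.5443 + 305.8789) / (39.0168 + 173.6208) = 409.4231 / 212.6376 = 1.92545

1.93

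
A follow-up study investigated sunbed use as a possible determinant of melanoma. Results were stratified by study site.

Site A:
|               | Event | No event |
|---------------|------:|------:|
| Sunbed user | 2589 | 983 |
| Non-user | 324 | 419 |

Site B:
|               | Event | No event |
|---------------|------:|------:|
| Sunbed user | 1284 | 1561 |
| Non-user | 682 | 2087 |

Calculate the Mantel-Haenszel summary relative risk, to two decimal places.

1.76

RR_MH = Σ(aᵢ·n₀ᵢ/nᵢ) / Σ(cᵢ·n₁ᵢ/nᵢ), with n₁ᵢ = aᵢ+bᵢ (exposed), n₀ᵢ = cᵢ+dᵢ (unexposed), nᵢ = n₁ᵢ+n₀ᵢ.
Stratum 1 (Site A): n₁ = 3572, n₀ = 743, n = 4315; a·n₀/n = 2589·743/4315 = 445.8000; c·n₁/n = 324·3572/4315 = 268.2104
Stratum 2 (Site B): n₁ = 2845, n₀ = 2769, n = 5614; a·n₀/n = 1284·2769/5614 = 633.3089; c·n₁/n = 682·2845/5614 = 345.6163
RR_MH = (445.8000 + 633.3089) / (268.2104 + 345.6163) = 1079.1089 / 613.8267 = 1.75800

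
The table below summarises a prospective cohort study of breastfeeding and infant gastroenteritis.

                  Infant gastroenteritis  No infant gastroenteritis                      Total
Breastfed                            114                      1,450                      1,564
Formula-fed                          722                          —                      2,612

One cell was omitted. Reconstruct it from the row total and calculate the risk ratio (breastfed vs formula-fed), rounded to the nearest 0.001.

The missing cell is in the unexposed row: 2612 − 722 = 1890.
So a = 114, b = 1450, c = 722, d = 1890.
RR = [a/(a+b)] / [c/(c+d)] = (114/1564) / (722/2612) = 0.07289/0.27642 = 0.26370

0.264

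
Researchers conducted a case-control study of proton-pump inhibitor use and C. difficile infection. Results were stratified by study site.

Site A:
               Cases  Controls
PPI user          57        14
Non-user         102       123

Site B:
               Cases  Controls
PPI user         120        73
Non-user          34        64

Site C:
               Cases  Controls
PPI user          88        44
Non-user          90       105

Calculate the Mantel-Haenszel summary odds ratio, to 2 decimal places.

OR_MH = Σ(aᵢdᵢ/nᵢ) / Σ(bᵢcᵢ/nᵢ), where nᵢ is the stratum total.
Stratum 1 (Site A): n = 296; a·d/n = 57·123/296 = 23.6858; b·c/n = 14·102/296 = 4.8243
Stratum 2 (Site B): n = 291; a·d/n = 120·64/291 = 26.3918; b·c/n = 73·34/291 = 8.5292
Stratum 3 (Site C): n = 327; a·d/n = 88·105/327 = 28.2569; b·c/n = 44·90/327 = 12.1101
OR_MH = (23.6858 + 26.3918 + 28.2569) / (4.8243 + 8.5292 + 12.1101) = 78.3344 / 25.4636 = 3.07633

3.08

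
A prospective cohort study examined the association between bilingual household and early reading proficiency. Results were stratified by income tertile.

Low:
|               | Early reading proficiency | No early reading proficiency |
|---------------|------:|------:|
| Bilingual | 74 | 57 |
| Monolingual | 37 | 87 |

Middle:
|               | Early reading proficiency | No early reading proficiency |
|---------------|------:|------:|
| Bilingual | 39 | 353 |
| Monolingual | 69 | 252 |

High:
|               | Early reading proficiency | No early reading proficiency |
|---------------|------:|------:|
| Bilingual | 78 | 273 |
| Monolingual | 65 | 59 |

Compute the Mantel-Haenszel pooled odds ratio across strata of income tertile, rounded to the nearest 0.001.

0.611

OR_MH = Σ(aᵢdᵢ/nᵢ) / Σ(bᵢcᵢ/nᵢ), where nᵢ is the stratum total.
Stratum 1 (Low): n = 255; a·d/n = 74·87/255 = 25.2471; b·c/n = 57·37/255 = 8.2706
Stratum 2 (Middle): n = 713; a·d/n = 39·252/713 = 13.7840; b·c/n = 353·69/713 = 34.1613
Stratum 3 (High): n = 475; a·d/n = 78·59/475 = 9.6884; b·c/n = 273·65/475 = 37.3579
OR_MH = (25.2471 + 13.7840 + 9.6884) / (8.2706 + 34.1613 + 37.3579) = 48.7195 / 79.7898 = 0.61060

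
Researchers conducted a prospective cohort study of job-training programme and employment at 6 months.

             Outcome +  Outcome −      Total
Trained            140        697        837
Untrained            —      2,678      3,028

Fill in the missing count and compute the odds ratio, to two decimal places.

The missing cell is in the unexposed row: 3028 − 2678 = 350.
So a = 140, b = 697, c = 350, d = 2678.
OR = (a·d)/(b·c) = (140 × 2678) / (697 × 350) = 374920 / 243950 = 1.53687

1.54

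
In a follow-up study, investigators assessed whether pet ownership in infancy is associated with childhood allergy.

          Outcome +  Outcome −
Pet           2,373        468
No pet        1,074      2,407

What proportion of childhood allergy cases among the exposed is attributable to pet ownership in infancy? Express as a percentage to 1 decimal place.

Cells: a = 2373, b = 468, c = 1074, d = 2407.
Risk in exposed = 2373/2841 = 0.83527; risk in unexposed = 1074/3481 = 0.30853.
RR = 0.83527/0.30853 = 2.70724
AR% = (RR − 1)/RR × 100 = (2.70724 − 1)/2.70724 × 100 = 63.0620%

63.1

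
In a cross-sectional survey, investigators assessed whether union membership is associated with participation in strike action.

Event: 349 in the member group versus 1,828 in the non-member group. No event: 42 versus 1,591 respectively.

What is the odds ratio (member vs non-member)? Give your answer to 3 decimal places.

7.232

From the description: a = 349, b = 42, c = 1828, d = 1591.
OR = (a·d)/(b·c) = (349 × 1591) / (42 × 1828) = 555259 / 76776 = 7.23219
The odds of participation in strike action are about 7.23 times as high in the member group.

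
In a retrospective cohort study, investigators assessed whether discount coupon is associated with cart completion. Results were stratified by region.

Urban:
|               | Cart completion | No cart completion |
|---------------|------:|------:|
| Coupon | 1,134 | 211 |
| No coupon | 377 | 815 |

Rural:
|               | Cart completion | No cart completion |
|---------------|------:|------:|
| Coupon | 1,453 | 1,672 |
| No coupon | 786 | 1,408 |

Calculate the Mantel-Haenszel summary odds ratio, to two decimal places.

OR_MH = Σ(aᵢdᵢ/nᵢ) / Σ(bᵢcᵢ/nᵢ), where nᵢ is the stratum total.
Stratum 1 (Urban): n = 2537; a·d/n = 1134·815/2537 = 364.2925; b·c/n = 211·377/2537 = 31.3547
Stratum 2 (Rural): n = 5319; a·d/n = 1453·1408/5319 = 384.6257; b·c/n = 1672·786/5319 = 247.0750
OR_MH = (364.2925 + 384.6257) / (31.3547 + 247.0750) = 748.9182 / 278.4298 = 2.68979

2.69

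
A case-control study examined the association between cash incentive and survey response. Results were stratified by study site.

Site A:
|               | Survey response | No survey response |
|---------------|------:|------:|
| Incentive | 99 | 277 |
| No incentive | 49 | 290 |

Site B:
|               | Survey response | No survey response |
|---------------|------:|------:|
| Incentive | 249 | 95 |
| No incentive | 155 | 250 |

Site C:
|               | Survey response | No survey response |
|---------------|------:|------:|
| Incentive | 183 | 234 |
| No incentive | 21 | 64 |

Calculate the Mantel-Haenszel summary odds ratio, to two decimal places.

3.03

OR_MH = Σ(aᵢdᵢ/nᵢ) / Σ(bᵢcᵢ/nᵢ), where nᵢ is the stratum total.
Stratum 1 (Site A): n = 715; a·d/n = 99·290/715 = 40.1538; b·c/n = 277·49/715 = 18.9832
Stratum 2 (Site B): n = 749; a·d/n = 249·250/749 = 83.1108; b·c/n = 95·155/749 = 19.6595
Stratum 3 (Site C): n = 502; a·d/n = 183·64/502 = 23.3307; b·c/n = 234·21/502 = 9.7888
OR_MH = (40.1538 + 83.1108 + 23.3307) / (18.9832 + 19.6595 + 9.7888) = 146.5953 / 48.4316 = 3.02685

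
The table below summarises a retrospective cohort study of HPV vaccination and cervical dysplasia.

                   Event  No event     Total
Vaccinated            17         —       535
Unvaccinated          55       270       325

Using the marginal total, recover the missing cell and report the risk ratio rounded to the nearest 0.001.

0.188

The missing cell is in the exposed row: 535 − 17 = 518.
So a = 17, b = 518, c = 55, d = 270.
RR = [a/(a+b)] / [c/(c+d)] = (17/535) / (55/325) = 0.03178/0.16923 = 0.18777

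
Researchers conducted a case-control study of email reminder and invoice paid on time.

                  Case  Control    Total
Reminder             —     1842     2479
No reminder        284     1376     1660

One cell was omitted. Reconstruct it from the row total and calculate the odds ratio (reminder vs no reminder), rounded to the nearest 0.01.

1.68

The missing cell is in the exposed row: 2479 − 1842 = 637.
So a = 637, b = 1842, c = 284, d = 1376.
OR = (a·d)/(b·c) = (637 × 1376) / (1842 × 284) = 876512 / 523128 = 1.67552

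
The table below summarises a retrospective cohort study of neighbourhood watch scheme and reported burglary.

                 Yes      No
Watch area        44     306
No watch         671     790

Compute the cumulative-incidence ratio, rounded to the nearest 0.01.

0.27

Cells: a = 44, b = 306, c = 671, d = 790.
Risk in exposed = 44/350 = 0.12571; risk in unexposed = 671/1461 = 0.45927.
RR = 0.12571 / 0.45927 = 0.27372
The risk is 73% lower among the exposed than among the unexposed.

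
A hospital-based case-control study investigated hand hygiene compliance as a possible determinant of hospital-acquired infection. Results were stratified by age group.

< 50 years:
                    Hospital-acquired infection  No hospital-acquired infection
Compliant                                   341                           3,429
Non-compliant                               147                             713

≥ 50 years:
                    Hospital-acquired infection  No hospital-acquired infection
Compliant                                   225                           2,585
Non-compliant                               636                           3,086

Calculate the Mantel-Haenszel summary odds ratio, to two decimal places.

0.44

OR_MH = Σ(aᵢdᵢ/nᵢ) / Σ(bᵢcᵢ/nᵢ), where nᵢ is the stratum total.
Stratum 1 (< 50 years): n = 4630; a·d/n = 341·713/4630 = 52.5125; b·c/n = 3429·147/4630 = 108.8689
Stratum 2 (≥ 50 years): n = 6532; a·d/n = 225·3086/6532 = 106.2998; b·c/n = 2585·636/6532 = 251.6932
OR_MH = (52.5125 + 106.2998) / (108.8689 + 251.6932) = 158.8123 / 360.5621 = 0.44046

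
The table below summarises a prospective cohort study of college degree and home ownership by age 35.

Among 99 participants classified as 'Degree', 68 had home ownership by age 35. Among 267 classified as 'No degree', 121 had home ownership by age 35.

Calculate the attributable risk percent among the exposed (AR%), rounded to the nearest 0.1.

34.0

From the description: a = 68, b = 31, c = 121, d = 146.
Risk in exposed = 68/99 = 0.68687; risk in unexposed = 121/267 = 0.45318.
RR = 0.68687/0.45318 = 1.51565
AR% = (RR − 1)/RR × 100 = (1.51565 − 1)/1.51565 × 100 = 34.0218%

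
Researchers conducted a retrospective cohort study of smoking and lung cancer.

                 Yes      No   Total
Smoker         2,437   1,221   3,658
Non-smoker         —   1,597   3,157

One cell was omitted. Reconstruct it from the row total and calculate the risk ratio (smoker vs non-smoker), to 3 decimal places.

1.348

The missing cell is in the unexposed row: 3157 − 1597 = 1560.
So a = 2437, b = 1221, c = 1560, d = 1597.
RR = [a/(a+b)] / [c/(c+d)] = (2437/3658) / (1560/3157) = 0.66621/0.49414 = 1.34822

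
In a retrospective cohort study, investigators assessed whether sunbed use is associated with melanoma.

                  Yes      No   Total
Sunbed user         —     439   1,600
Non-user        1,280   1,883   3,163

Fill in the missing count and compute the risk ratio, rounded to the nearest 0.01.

1.79

The missing cell is in the exposed row: 1600 − 439 = 1161.
So a = 1161, b = 439, c = 1280, d = 1883.
RR = [a/(a+b)] / [c/(c+d)] = (1161/1600) / (1280/3163) = 0.72562/0.40468 = 1.79309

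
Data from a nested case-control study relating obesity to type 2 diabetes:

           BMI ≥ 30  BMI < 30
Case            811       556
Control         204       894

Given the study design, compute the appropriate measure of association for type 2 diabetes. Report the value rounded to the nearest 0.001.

Reading the table with exposure as columns: a = 811 (BMI ≥ 30, case), b = 204 (BMI ≥ 30, non-case), c = 556 (BMI < 30, case), d = 894.
This is a nested case-control study: participants were sampled on outcome status, so risks in the source population cannot be estimated directly — relative risk is not valid here. The odds ratio is the appropriate measure.
OR = (a·d)/(b·c) = (811 × 894) / (204 × 556) = 725034 / 113424 = 6.39225

6.392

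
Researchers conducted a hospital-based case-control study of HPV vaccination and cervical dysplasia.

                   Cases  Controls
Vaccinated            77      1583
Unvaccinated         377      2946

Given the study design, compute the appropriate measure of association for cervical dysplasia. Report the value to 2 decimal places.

Cells: a = 77, b = 1583, c = 377, d = 2946.
This is a hospital-based case-control study: participants were sampled on outcome status, so risks in the source population cannot be estimated directly — relative risk is not valid here. The odds ratio is the appropriate measure.
OR = (a·d)/(b·c) = (77 × 2946) / (1583 × 377) = 226842 / 596791 = 0.38010

0.38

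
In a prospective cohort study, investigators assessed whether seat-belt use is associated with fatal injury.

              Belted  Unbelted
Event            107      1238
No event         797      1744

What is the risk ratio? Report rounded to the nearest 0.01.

Reading the table with exposure as columns: a = 107 (Belted, case), b = 797 (Belted, non-case), c = 1238 (Unbelted, case), d = 1744.
Risk in exposed = 107/904 = 0.11836; risk in unexposed = 1238/2982 = 0.41516.
RR = 0.11836 / 0.41516 = 0.28510
The risk is 71% lower among the exposed than among the unexposed.

0.29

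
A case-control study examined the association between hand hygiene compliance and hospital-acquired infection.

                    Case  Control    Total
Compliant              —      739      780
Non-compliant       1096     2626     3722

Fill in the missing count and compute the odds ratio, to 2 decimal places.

0.13

The missing cell is in the exposed row: 780 − 739 = 41.
So a = 41, b = 739, c = 1096, d = 2626.
OR = (a·d)/(b·c) = (41 × 2626) / (739 × 1096) = 107666 / 809944 = 0.13293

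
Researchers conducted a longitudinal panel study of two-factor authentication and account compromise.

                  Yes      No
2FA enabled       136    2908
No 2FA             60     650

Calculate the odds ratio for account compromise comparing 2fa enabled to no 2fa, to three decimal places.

0.507

Cells: a = 136, b = 2908, c = 60, d = 650.
OR = (a·d)/(b·c) = (136 × 650) / (2908 × 60) = 88400 / 174480 = 0.50665
Exposure is associated with lower odds of account compromise (OR = 0.51 < 1).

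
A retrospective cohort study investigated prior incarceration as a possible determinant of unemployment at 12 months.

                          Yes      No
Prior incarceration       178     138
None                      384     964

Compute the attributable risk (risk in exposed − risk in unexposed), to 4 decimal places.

Cells: a = 178, b = 138, c = 384, d = 964.
Risk in exposed = 178/316 = 0.563291; risk in unexposed = 384/1348 = 0.284866.
Risk difference = 0.563291 − 0.284866 = 0.278425

0.2784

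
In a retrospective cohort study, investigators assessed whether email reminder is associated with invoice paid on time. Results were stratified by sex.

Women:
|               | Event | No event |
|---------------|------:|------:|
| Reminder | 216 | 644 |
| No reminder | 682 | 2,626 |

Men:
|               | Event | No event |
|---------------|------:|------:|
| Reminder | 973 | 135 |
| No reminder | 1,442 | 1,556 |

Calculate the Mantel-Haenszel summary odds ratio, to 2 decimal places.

OR_MH = Σ(aᵢdᵢ/nᵢ) / Σ(bᵢcᵢ/nᵢ), where nᵢ is the stratum total.
Stratum 1 (Women): n = 4168; a·d/n = 216·2626/4168 = 136.0883; b·c/n = 644·682/4168 = 105.3762
Stratum 2 (Men): n = 4106; a·d/n = 973·1556/4106 = 368.7258; b·c/n = 135·1442/4106 = 47.4111
OR_MH = (136.0883 + 368.7258) / (105.3762 + 47.4111) = 504.8141 / 152.7873 = 3.30403

3.30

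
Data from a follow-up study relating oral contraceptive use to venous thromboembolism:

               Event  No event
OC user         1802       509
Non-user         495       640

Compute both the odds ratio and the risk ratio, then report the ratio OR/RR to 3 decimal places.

2.560

Cells: a = 1802, b = 509, c = 495, d = 640.
OR = (1802·640)/(509·495) = 1153280/251955 = 4.57733
Risk in exposed = 1802/2311 = 0.77975; risk in unexposed = 495/1135 = 0.43612; RR = 1.78791
OR/RR = 4.57733 / 1.78791 = 2.56016
The outcome is not rare, so the OR lies further from 1 than the RR.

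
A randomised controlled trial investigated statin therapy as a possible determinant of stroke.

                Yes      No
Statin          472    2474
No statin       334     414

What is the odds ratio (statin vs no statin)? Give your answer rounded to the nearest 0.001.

Cells: a = 472, b = 2474, c = 334, d = 414.
OR = (a·d)/(b·c) = (472 × 414) / (2474 × 334) = 195408 / 826316 = 0.23648
Exposure is associated with lower odds of stroke (OR = 0.24 < 1).

0.236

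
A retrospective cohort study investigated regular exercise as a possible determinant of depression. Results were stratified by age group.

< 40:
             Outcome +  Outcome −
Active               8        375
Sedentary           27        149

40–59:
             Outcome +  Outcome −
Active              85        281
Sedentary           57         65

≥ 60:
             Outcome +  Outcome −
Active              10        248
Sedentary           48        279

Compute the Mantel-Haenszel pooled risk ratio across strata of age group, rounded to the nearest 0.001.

RR_MH = Σ(aᵢ·n₀ᵢ/nᵢ) / Σ(cᵢ·n₁ᵢ/nᵢ), with n₁ᵢ = aᵢ+bᵢ (exposed), n₀ᵢ = cᵢ+dᵢ (unexposed), nᵢ = n₁ᵢ+n₀ᵢ.
Stratum 1 (< 40): n₁ = 383, n₀ = 176, n = 559; a·n₀/n = 8·176/559 = 2.5188; c·n₁/n = 27·383/559 = 18.4991
Stratum 2 (40–59): n₁ = 366, n₀ = 122, n = 488; a·n₀/n = 85·122/488 = 21.2500; c·n₁/n = 57·366/488 = 42.7500
Stratum 3 (≥ 60): n₁ = 258, n₀ = 327, n = 585; a·n₀/n = 10·327/585 = 5.5897; c·n₁/n = 48·258/585 = 21.1692
RR_MH = (2.5188 + 21.2500 + 5.5897) / (18.4991 + 42.7500 + 21.1692) = 29.3585 / 82.4183 = 0.35621

0.356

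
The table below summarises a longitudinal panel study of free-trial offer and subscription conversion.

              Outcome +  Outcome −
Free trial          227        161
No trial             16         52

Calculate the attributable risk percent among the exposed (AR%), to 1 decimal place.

59.8

Cells: a = 227, b = 161, c = 16, d = 52.
Risk in exposed = 227/388 = 0.58505; risk in unexposed = 16/68 = 0.23529.
RR = 0.58505/0.23529 = 2.48647
AR% = (RR − 1)/RR × 100 = (2.48647 − 1)/2.48647 × 100 = 59.7823%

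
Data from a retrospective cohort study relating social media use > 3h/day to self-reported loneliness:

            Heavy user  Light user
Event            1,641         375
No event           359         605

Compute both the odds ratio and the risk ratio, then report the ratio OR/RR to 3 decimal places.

Reading the table with exposure as columns: a = 1641 (Heavy user, case), b = 359 (Heavy user, non-case), c = 375 (Light user, case), d = 605.
OR = (1641·605)/(359·375) = 992805/134625 = 7.37460
Risk in exposed = 1641/2000 = 0.82050; risk in unexposed = 375/980 = 0.38265; RR = 2.14424
OR/RR = 7.37460 / 2.14424 = 3.43926
The outcome is not rare, so the OR lies further from 1 than the RR.

3.439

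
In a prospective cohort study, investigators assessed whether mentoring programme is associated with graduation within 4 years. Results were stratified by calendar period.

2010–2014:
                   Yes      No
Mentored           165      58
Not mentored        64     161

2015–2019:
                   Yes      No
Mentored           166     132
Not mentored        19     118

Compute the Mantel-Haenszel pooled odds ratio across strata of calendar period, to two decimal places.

OR_MH = Σ(aᵢdᵢ/nᵢ) / Σ(bᵢcᵢ/nᵢ), where nᵢ is the stratum total.
Stratum 1 (2010–2014): n = 448; a·d/n = 165·161/448 = 59.2969; b·c/n = 58·64/448 = 8.2857
Stratum 2 (2015–2019): n = 435; a·d/n = 166·118/435 = 45.0299; b·c/n = 132·19/435 = 5.7655
OR_MH = (59.2969 + 45.0299) / (8.2857 + 5.7655) = 104.3268 / 14.0512 = 7.42474

7.42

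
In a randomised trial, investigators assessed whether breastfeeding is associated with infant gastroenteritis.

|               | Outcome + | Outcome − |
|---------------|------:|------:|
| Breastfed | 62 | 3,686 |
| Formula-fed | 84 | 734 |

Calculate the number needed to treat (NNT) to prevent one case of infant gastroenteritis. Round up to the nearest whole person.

12

Risk in treated group = 62/3748 = 0.01654; risk in control = 84/818 = 0.10269.
Absolute risk reduction = 0.10269 − 0.01654 = 0.08615
NNT = 1 / ARR = 1 / 0.08615 = 11.608 → round up → 12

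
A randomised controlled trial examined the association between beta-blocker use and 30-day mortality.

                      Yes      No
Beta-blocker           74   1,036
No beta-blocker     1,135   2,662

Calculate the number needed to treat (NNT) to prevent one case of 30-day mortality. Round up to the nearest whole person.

5

Risk in treated group = 74/1110 = 0.06667; risk in control = 1135/3797 = 0.29892.
Absolute risk reduction = 0.29892 − 0.06667 = 0.23225
NNT = 1 / ARR = 1 / 0.23225 = 4.306 → round up → 5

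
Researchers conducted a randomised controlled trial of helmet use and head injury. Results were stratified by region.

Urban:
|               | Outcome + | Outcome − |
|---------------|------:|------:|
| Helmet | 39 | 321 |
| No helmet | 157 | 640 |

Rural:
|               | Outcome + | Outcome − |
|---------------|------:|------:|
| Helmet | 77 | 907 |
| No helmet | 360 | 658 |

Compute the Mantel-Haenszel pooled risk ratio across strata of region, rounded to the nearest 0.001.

RR_MH = Σ(aᵢ·n₀ᵢ/nᵢ) / Σ(cᵢ·n₁ᵢ/nᵢ), with n₁ᵢ = aᵢ+bᵢ (exposed), n₀ᵢ = cᵢ+dᵢ (unexposed), nᵢ = n₁ᵢ+n₀ᵢ.
Stratum 1 (Urban): n₁ = 360, n₀ = 797, n = 1157; a·n₀/n = 39·797/1157 = 26.8652; c·n₁/n = 157·360/1157 = 48.8505
Stratum 2 (Rural): n₁ = 984, n₀ = 1018, n = 2002; a·n₀/n = 77·1018/2002 = 39.1538; c·n₁/n = 360·984/2002 = 176.9431
RR_MH = (26.8652 + 39.1538) / (48.8505 + 176.9431) = 66.0190 / 225.7935 = 0.29239

0.292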